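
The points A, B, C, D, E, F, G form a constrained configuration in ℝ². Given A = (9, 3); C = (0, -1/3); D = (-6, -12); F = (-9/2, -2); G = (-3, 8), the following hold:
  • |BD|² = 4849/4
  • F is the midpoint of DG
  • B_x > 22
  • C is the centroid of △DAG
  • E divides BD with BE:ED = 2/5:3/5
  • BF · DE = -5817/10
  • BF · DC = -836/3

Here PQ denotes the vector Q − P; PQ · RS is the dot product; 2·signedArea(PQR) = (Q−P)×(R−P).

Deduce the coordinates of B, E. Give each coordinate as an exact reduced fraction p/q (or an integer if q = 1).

1. B_x = 45/2  [line -6·x + -35/3·y + 685/3 = 0 ∩ |BD|² = 4849/4]
2. B_y = 8  [line -6·x + -35/3·y + 685/3 = 0 ∩ |BD|² = 4849/4]
   → B = (45/2, 8)
3. E_x = 111/10  [E divides BD with BE:ED = 2/5:3/5]
4. E_y = 0  [E divides BD with BE:ED = 2/5:3/5]
   → E = (111/10, 0)

B = (45/2, 8)
E = (111/10, 0)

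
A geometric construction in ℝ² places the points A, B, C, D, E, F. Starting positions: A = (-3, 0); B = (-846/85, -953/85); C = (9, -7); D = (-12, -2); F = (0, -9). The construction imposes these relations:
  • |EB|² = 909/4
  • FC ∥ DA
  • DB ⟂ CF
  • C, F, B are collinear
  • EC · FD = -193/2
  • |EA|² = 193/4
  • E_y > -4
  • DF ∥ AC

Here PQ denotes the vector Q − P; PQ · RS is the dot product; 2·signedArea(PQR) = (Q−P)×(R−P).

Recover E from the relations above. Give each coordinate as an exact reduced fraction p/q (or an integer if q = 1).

E = (3, -7/2)

1. E_x = 3  [line 12·x + -7·y + -121/2 = 0 ∩ |EB|² = 909/4]
2. E_y = -7/2  [line 12·x + -7·y + -121/2 = 0 ∩ |EB|² = 909/4]
   → E = (3, -7/2)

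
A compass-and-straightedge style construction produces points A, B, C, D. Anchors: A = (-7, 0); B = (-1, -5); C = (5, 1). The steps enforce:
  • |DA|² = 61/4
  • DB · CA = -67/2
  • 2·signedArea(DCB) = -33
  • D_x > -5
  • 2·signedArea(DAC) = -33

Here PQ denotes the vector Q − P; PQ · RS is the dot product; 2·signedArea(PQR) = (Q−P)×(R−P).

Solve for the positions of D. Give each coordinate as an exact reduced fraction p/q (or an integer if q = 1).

D = (-4, -5/2)

1. D_x = -4  [2·signedArea(DAC) = -33 ∩ 2·signedArea(DCB) = -33]
2. D_y = -5/2  [2·signedArea(DAC) = -33 ∩ 2·signedArea(DCB) = -33]
   → D = (-4, -5/2)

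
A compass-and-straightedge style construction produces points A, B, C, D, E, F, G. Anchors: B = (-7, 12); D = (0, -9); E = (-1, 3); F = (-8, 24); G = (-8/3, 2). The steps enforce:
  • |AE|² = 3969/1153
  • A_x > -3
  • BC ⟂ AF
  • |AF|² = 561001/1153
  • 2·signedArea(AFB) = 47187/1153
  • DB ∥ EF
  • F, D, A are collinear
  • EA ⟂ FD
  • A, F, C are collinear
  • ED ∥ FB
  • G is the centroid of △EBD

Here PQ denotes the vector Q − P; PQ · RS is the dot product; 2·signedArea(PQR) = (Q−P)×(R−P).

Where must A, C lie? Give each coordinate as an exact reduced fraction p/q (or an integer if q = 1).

1. A_x = -3232/1153  [F, D, A are collinear ∩ EA ⟂ FD]
2. A_y = 2955/1153  [F, D, A are collinear ∩ EA ⟂ FD]
   → A = (-3232/1153, 2955/1153)
3. C_x = -5992/1153  [A, F, C are collinear ∩ BC ⟂ AF]
4. C_y = 14340/1153  [A, F, C are collinear ∩ BC ⟂ AF]
   → C = (-5992/1153, 14340/1153)

A = (-3232/1153, 2955/1153)
C = (-5992/1153, 14340/1153)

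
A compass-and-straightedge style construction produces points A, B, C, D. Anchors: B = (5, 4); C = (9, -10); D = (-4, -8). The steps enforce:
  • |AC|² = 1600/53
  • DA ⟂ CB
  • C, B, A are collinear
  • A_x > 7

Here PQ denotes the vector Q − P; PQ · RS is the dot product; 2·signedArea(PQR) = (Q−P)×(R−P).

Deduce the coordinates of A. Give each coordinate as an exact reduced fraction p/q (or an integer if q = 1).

1. A_x = 397/53  [C, B, A are collinear ∩ DA ⟂ CB]
2. A_y = -250/53  [C, B, A are collinear ∩ DA ⟂ CB]
   → A = (397/53, -250/53)

A = (397/53, -250/53)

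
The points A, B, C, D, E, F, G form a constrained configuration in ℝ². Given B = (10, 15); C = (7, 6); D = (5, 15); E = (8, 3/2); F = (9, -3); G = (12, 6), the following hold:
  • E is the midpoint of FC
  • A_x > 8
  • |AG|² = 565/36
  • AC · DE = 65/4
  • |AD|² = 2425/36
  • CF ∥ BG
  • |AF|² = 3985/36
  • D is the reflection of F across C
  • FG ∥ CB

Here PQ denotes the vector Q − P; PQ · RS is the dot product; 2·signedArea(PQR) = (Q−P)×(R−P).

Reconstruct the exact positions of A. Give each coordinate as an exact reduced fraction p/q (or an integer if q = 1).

1. A_x = 25/3  [line -3·x + 27/2·y + -305/4 = 0 ∩ |AD|² = 2425/36]
2. A_y = 15/2  [line -3·x + 27/2·y + -305/4 = 0 ∩ |AD|² = 2425/36]
   → A = (25/3, 15/2)

A = (25/3, 15/2)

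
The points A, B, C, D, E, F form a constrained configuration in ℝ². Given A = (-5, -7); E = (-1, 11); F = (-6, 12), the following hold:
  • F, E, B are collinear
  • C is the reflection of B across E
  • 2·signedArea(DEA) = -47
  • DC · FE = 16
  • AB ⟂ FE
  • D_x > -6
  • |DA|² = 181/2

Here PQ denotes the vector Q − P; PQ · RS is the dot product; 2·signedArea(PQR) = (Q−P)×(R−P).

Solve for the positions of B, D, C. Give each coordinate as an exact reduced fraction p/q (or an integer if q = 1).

1. B_x = -18/13  [F, E, B are collinear ∩ AB ⟂ FE]
2. B_y = 144/13  [F, E, B are collinear ∩ AB ⟂ FE]
   → B = (-18/13, 144/13)
3. D_x = -11/2  [line 18·x + -4·y + 109 = 0 ∩ |DA|² = 181/2]
4. D_y = 5/2  [line 18·x + -4·y + 109 = 0 ∩ |DA|² = 181/2]
   → D = (-11/2, 5/2)
5. C_x = -8/13  [DC · FE = 16 ∩ C is the reflection of B across E]
6. C_y = 142/13  [DC · FE = 16 ∩ C is the reflection of B across E]
   → C = (-8/13, 142/13)

B = (-18/13, 144/13)
C = (-8/13, 142/13)
D = (-11/2, 5/2)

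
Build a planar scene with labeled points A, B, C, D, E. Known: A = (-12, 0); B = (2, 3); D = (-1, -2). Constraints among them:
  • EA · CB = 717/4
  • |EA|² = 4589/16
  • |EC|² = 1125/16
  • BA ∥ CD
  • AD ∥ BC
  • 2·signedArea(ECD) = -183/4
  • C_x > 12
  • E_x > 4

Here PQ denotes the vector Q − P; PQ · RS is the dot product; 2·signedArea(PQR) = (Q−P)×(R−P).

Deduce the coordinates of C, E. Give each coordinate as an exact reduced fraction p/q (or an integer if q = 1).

1. C_x = 13  [BA ∥ CD ∩ AD ∥ BC]
2. C_y = 1  [BA ∥ CD ∩ AD ∥ BC]
   → C = (13, 1)
3. E_x = 19/4  [2·signedArea(ECD) = -183/4 ∩ EA · CB = 717/4]
4. E_y = 5/2  [2·signedArea(ECD) = -183/4 ∩ EA · CB = 717/4]
   → E = (19/4, 5/2)

C = (13, 1)
E = (19/4, 5/2)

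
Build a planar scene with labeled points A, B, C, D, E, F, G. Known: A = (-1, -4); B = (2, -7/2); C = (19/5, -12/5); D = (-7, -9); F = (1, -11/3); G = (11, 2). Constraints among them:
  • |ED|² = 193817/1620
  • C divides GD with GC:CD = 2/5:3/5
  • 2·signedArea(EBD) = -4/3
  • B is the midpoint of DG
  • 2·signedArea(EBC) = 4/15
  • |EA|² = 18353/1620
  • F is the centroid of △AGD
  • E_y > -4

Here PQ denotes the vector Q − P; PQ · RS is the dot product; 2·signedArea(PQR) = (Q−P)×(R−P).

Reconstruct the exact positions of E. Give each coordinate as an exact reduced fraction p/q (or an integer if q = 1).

E = (34/15, -287/90)

1. E_x = 34/15  [line 11/2·x + -9·y + -247/6 = 0 ∩ |ED|² = 193817/1620]
2. E_y = -287/90  [line 11/2·x + -9·y + -247/6 = 0 ∩ |ED|² = 193817/1620]
   → E = (34/15, -287/90)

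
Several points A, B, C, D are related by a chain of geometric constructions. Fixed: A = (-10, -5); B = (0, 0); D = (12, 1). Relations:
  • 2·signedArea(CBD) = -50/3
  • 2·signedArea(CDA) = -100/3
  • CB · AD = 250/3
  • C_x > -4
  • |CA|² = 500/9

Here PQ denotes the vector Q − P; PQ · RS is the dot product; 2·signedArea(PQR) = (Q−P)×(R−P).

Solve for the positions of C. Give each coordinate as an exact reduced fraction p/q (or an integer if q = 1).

C = (-10/3, -5/3)

1. C_x = -10/3  [2·signedArea(CBD) = -50/3 ∩ CB · AD = 250/3]
2. C_y = -5/3  [2·signedArea(CBD) = -50/3 ∩ CB · AD = 250/3]
   → C = (-10/3, -5/3)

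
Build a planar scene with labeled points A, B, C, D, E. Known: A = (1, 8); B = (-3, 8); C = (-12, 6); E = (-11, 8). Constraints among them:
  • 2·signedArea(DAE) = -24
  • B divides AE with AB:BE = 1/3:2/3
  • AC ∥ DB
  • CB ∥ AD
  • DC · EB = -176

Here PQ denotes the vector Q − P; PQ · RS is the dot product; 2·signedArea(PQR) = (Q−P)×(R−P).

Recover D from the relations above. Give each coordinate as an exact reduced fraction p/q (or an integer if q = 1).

D = (10, 10)

1. D_x = 10  [AC ∥ DB ∩ CB ∥ AD]
2. D_y = 10  [AC ∥ DB ∩ CB ∥ AD]
   → D = (10, 10)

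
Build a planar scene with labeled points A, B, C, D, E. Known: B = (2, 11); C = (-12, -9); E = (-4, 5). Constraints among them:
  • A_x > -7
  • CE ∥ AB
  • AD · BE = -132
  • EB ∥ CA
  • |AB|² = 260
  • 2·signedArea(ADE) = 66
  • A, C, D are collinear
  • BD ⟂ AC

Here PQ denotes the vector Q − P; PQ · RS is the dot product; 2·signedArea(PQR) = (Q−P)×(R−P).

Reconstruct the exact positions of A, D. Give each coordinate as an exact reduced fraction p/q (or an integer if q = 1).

1. A_x = -6  [CE ∥ AB ∩ EB ∥ CA]
2. A_y = -3  [CE ∥ AB ∩ EB ∥ CA]
   → A = (-6, -3)
3. D_x = 5  [A, C, D are collinear ∩ BD ⟂ AC]
4. D_y = 8  [A, C, D are collinear ∩ BD ⟂ AC]
   → D = (5, 8)

A = (-6, -3)
D = (5, 8)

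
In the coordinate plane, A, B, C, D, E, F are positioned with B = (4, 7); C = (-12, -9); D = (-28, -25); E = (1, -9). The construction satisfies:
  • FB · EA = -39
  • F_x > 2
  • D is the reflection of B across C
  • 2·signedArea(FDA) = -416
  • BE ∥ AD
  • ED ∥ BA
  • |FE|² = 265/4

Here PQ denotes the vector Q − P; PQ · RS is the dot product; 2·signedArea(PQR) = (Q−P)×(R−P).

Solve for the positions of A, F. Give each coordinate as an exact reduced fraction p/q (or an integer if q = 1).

1. A_x = -25  [BE ∥ AD ∩ ED ∥ BA]
2. A_y = -9  [BE ∥ AD ∩ ED ∥ BA]
   → A = (-25, -9)
3. F_x = 5/2  [FB · EA = -39 ∩ 2·signedArea(FDA) = -416]
4. F_y = -1  [FB · EA = -39 ∩ 2·signedArea(FDA) = -416]
   → F = (5/2, -1)

A = (-25, -9)
F = (5/2, -1)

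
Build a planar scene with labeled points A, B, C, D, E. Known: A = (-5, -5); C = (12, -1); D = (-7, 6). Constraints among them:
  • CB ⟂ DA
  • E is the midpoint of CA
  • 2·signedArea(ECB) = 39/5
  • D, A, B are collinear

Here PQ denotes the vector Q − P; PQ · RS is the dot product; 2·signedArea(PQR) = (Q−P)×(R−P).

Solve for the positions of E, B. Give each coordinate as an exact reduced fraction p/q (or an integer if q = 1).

B = (-129/25, -103/25)
E = (7/2, -3)

1. E_x = 7/2  [E is the midpoint of CA]
2. E_y = -3  [E is the midpoint of CA]
   → E = (7/2, -3)
3. B_x = -129/25  [D, A, B are collinear ∩ CB ⟂ DA]
4. B_y = -103/25  [D, A, B are collinear ∩ CB ⟂ DA]
   → B = (-129/25, -103/25)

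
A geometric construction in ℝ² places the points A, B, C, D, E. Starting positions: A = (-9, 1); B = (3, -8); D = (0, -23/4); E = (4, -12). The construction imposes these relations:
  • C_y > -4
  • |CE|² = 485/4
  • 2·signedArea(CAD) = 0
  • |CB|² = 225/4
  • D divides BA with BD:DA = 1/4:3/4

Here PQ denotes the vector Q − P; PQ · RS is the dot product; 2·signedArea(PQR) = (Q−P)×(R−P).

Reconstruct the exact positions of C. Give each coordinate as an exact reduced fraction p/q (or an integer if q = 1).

1. C_x = -3  [line 27/4·x + 9·y + 207/4 = 0 ∩ |CE|² = 485/4]
2. C_y = -7/2  [line 27/4·x + 9·y + 207/4 = 0 ∩ |CE|² = 485/4]
   → C = (-3, -7/2)

C = (-3, -7/2)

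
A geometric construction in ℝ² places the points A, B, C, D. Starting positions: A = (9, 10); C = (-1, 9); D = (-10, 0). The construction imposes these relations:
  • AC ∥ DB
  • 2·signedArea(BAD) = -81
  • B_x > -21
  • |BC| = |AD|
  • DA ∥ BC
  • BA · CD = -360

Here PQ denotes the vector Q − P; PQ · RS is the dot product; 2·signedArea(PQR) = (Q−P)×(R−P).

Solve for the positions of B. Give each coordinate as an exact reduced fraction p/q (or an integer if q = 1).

1. B_x = -20  [DA ∥ BC ∩ AC ∥ DB]
2. B_y = -1  [DA ∥ BC ∩ AC ∥ DB]
   → B = (-20, -1)

B = (-20, -1)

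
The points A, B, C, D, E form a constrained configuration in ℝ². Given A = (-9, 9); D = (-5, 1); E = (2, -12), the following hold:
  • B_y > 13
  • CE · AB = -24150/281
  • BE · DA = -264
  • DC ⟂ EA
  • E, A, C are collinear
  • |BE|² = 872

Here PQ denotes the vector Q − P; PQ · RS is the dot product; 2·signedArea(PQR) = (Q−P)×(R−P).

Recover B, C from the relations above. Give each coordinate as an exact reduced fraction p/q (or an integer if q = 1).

1. C_x = -1363/281  [E, A, C are collinear ∩ DC ⟂ EA]
2. C_y = 303/281  [E, A, C are collinear ∩ DC ⟂ EA]
   → C = (-1363/281, 303/281)
3. B_x = -12  [BE · DA = -264 ∩ CE · AB = -24150/281]
4. B_y = 14  [BE · DA = -264 ∩ CE · AB = -24150/281]
   → B = (-12, 14)

B = (-12, 14)
C = (-1363/281, 303/281)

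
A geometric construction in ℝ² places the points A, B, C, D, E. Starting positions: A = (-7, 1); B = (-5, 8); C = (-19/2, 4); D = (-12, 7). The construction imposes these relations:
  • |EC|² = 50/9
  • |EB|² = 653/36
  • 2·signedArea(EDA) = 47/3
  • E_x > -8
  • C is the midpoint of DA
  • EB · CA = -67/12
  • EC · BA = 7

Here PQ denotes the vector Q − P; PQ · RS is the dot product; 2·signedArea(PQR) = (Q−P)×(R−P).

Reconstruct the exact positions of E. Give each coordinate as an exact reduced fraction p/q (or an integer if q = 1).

E = (-43/6, 13/3)

1. E_x = -43/6  [2·signedArea(EDA) = 47/3 ∩ EB · CA = -67/12]
2. E_y = 13/3  [2·signedArea(EDA) = 47/3 ∩ EB · CA = -67/12]
   → E = (-43/6, 13/3)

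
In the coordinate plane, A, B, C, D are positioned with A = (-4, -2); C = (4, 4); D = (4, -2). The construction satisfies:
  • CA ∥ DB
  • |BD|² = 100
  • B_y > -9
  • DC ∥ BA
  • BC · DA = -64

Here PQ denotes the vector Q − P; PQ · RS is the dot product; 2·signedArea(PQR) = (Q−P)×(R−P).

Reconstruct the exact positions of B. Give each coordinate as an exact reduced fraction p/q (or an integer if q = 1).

1. B_x = -4  [DC ∥ BA ∩ CA ∥ DB]
2. B_y = -8  [DC ∥ BA ∩ CA ∥ DB]
   → B = (-4, -8)

B = (-4, -8)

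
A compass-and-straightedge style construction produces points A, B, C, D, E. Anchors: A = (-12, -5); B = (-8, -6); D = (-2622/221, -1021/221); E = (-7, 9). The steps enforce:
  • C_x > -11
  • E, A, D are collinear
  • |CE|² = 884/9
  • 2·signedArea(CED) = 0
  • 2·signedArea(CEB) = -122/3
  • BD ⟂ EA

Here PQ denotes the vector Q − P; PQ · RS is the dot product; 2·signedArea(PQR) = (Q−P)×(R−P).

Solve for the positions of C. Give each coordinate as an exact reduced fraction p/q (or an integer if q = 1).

1. C_x = -31/3  [2·signedArea(CED) = 0 ∩ 2·signedArea(CEB) = -122/3]
2. C_y = -1/3  [2·signedArea(CED) = 0 ∩ 2·signedArea(CEB) = -122/3]
   → C = (-31/3, -1/3)

C = (-31/3, -1/3)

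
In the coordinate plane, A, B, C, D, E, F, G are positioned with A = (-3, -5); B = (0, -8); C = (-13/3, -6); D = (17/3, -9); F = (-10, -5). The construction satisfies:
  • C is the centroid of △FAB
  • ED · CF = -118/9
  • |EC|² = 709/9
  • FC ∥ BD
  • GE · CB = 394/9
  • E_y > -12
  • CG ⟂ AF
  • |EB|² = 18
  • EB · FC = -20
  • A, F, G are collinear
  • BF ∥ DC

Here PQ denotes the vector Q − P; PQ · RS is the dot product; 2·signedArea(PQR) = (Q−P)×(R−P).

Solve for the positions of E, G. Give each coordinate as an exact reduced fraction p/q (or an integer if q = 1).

E = (3, -11)
G = (-13/3, -5)

1. G_x = -13/3  [A, F, G are collinear ∩ CG ⟂ AF]
2. G_y = -5  [A, F, G are collinear ∩ CG ⟂ AF]
   → G = (-13/3, -5)
3. E_x = 3  [ED · CF = -118/9 ∩ GE · CB = 394/9]
4. E_y = -11  [ED · CF = -118/9 ∩ GE · CB = 394/9]
   → E = (3, -11)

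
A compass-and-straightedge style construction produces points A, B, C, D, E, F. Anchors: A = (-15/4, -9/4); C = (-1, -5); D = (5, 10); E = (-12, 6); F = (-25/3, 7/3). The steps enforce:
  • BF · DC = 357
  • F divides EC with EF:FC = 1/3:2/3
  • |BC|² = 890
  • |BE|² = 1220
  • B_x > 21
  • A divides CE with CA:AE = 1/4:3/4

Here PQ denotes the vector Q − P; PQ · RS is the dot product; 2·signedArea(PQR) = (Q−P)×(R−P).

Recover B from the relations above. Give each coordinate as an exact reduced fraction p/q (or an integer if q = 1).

B = (22, 14)

1. B_x = 22  [line 6·x + 15·y + -342 = 0 ∩ |BC|² = 890]
2. B_y = 14  [line 6·x + 15·y + -342 = 0 ∩ |BC|² = 890]
   → B = (22, 14)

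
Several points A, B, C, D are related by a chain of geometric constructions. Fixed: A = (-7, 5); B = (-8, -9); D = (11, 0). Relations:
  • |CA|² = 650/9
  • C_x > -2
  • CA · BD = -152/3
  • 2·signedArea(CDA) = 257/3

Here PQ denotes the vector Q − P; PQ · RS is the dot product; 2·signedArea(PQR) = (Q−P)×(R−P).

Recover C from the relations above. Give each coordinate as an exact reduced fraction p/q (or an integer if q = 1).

C = (-4/3, -4/3)

1. C_x = -4/3  [CA · BD = -152/3 ∩ 2·signedArea(CDA) = 257/3]
2. C_y = -4/3  [CA · BD = -152/3 ∩ 2·signedArea(CDA) = 257/3]
   → C = (-4/3, -4/3)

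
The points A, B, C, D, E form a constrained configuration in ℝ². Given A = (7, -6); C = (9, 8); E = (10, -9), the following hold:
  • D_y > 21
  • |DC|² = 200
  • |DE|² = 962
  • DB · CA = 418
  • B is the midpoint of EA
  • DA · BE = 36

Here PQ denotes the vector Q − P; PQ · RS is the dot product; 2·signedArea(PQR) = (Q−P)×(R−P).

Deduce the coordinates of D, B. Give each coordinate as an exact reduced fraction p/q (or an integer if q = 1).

B = (17/2, -15/2)
D = (11, 22)

1. B_x = 17/2  [B is the midpoint of EA]
2. B_y = -15/2  [B is the midpoint of EA]
   → B = (17/2, -15/2)
3. D_x = 11  [DA · BE = 36 ∩ DB · CA = 418]
4. D_y = 22  [DA · BE = 36 ∩ DB · CA = 418]
   → D = (11, 22)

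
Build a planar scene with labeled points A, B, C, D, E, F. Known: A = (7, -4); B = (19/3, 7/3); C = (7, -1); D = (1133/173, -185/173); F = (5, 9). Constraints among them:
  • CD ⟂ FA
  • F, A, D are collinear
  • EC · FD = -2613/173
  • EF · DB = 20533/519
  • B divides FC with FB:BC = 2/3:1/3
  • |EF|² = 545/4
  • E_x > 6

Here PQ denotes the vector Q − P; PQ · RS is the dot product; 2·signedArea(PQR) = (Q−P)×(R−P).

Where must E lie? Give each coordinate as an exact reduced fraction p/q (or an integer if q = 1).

E = (7, -5/2)

1. E_x = 7  [EC · FD = -2613/173 ∩ EF · DB = 20533/519]
2. E_y = -5/2  [EC · FD = -2613/173 ∩ EF · DB = 20533/519]
   → E = (7, -5/2)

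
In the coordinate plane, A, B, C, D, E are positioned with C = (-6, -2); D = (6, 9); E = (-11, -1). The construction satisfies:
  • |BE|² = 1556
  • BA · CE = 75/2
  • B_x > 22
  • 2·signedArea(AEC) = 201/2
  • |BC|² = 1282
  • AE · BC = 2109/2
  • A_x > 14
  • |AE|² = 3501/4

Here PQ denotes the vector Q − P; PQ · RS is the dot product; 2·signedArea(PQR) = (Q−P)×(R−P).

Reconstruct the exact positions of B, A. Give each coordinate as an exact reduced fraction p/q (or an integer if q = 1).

1. A_x = 29/2  [line 1·x + 5·y + -169/2 = 0 ∩ |AE|² = 3501/4]
2. A_y = 14  [line 1·x + 5·y + -169/2 = 0 ∩ |AE|² = 3501/4]
   → A = (29/2, 14)
3. B_x = 23  [BA · CE = 75/2 ∩ AE · BC = 2109/2]
4. B_y = 19  [BA · CE = 75/2 ∩ AE · BC = 2109/2]
   → B = (23, 19)

A = (29/2, 14)
B = (23, 19)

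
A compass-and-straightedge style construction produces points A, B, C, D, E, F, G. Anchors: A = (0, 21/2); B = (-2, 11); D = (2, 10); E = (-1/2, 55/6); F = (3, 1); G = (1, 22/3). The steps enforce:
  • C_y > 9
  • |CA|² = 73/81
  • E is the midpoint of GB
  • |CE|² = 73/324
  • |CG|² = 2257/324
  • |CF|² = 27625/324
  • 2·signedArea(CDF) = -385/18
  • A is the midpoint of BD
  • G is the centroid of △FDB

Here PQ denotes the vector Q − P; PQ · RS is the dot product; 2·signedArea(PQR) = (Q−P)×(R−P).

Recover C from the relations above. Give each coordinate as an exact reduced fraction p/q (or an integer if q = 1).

1. C_x = -1/3  [line 9·x + 1·y + -119/18 = 0 ∩ |CF|² = 27625/324]
2. C_y = 173/18  [line 9·x + 1·y + -119/18 = 0 ∩ |CF|² = 27625/324]
   → C = (-1/3, 173/18)

C = (-1/3, 173/18)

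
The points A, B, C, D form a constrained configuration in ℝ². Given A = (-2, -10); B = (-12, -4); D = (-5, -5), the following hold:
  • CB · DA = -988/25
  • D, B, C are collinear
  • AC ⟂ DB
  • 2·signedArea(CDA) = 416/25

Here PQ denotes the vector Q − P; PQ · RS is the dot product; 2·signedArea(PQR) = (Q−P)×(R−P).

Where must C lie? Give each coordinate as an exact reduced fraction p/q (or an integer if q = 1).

C = (-34/25, -138/25)

1. C_x = -34/25  [D, B, C are collinear ∩ AC ⟂ DB]
2. C_y = -138/25  [D, B, C are collinear ∩ AC ⟂ DB]
   → C = (-34/25, -138/25)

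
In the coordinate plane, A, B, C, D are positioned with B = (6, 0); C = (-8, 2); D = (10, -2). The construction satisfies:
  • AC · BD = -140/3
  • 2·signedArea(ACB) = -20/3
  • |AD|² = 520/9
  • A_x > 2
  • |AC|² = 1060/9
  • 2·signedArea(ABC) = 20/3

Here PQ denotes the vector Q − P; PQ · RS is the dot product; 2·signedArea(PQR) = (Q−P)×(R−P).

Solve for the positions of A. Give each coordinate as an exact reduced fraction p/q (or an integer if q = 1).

A = (8/3, 0)

1. A_x = 8/3  [AC · BD = -140/3 ∩ 2·signedArea(ABC) = 20/3]
2. A_y = 0  [AC · BD = -140/3 ∩ 2·signedArea(ABC) = 20/3]
   → A = (8/3, 0)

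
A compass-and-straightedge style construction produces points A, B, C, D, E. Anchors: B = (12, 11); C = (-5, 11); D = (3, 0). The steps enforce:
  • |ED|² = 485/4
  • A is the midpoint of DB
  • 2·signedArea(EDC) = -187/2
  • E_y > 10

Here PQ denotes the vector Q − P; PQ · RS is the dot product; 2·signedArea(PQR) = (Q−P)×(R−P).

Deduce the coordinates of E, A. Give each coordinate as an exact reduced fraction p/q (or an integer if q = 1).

A = (15/2, 11/2)
E = (7/2, 11)

1. E_x = 7/2  [line -11·x + -8·y + 253/2 = 0 ∩ |ED|² = 485/4]
2. E_y = 11  [line -11·x + -8·y + 253/2 = 0 ∩ |ED|² = 485/4]
   → E = (7/2, 11)
3. A_x = 15/2  [A is the midpoint of DB]
4. A_y = 11/2  [A is the midpoint of DB]
   → A = (15/2, 11/2)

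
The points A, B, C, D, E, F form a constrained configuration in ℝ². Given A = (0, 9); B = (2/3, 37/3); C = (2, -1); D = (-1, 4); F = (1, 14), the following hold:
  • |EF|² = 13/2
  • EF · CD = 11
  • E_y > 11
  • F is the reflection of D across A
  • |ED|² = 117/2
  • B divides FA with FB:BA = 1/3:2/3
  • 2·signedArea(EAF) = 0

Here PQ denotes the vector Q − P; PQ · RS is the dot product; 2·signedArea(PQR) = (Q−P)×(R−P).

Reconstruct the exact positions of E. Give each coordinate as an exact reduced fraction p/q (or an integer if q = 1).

1. E_x = 1/2  [2·signedArea(EAF) = 0 ∩ EF · CD = 11]
2. E_y = 23/2  [2·signedArea(EAF) = 0 ∩ EF · CD = 11]
   → E = (1/2, 23/2)

E = (1/2, 23/2)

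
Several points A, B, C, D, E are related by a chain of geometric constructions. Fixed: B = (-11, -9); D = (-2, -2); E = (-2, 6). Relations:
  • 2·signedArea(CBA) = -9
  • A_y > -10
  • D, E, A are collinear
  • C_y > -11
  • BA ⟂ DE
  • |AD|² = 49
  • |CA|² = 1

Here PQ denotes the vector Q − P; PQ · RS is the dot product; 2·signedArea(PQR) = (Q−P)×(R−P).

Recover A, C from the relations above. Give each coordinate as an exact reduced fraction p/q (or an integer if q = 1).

1. A_x = -2  [D, E, A are collinear ∩ BA ⟂ DE]
2. A_y = -9  [D, E, A are collinear ∩ BA ⟂ DE]
   → A = (-2, -9)
3. C_y = -10  [2·signedArea(CBA) = -9]
4. C_x = -2  [|CA|² = 1]
   → C = (-2, -10)

A = (-2, -9)
C = (-2, -10)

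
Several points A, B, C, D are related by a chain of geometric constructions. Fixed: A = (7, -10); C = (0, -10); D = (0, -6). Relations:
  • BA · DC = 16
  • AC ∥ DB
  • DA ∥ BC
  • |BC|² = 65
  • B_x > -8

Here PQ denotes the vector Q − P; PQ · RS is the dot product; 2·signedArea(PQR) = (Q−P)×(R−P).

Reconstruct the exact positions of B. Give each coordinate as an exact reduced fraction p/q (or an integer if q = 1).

1. B_x = -7  [DA ∥ BC ∩ AC ∥ DB]
2. B_y = -6  [DA ∥ BC ∩ AC ∥ DB]
   → B = (-7, -6)

B = (-7, -6)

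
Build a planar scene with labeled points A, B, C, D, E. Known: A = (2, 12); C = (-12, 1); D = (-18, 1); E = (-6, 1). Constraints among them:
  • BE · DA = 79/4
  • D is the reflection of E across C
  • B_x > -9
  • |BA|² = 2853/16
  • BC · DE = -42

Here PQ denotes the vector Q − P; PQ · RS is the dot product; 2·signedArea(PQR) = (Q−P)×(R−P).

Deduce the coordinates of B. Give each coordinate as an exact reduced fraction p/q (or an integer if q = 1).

B = (-17/2, 15/4)

1. B_x = -17/2  [BE · DA = 79/4 ∩ BC · DE = -42]
2. B_y = 15/4  [BE · DA = 79/4 ∩ BC · DE = -42]
   → B = (-17/2, 15/4)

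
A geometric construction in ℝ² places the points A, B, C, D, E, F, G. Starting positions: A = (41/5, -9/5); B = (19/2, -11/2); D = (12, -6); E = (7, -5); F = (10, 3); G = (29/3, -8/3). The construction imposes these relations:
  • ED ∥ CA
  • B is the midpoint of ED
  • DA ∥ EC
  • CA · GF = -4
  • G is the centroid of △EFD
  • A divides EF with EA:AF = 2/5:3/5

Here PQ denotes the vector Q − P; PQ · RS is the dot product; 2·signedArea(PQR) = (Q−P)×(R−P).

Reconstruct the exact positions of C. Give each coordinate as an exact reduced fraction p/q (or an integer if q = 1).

C = (16/5, -4/5)

1. C_x = 16/5  [ED ∥ CA ∩ DA ∥ EC]
2. C_y = -4/5  [ED ∥ CA ∩ DA ∥ EC]
   → C = (16/5, -4/5)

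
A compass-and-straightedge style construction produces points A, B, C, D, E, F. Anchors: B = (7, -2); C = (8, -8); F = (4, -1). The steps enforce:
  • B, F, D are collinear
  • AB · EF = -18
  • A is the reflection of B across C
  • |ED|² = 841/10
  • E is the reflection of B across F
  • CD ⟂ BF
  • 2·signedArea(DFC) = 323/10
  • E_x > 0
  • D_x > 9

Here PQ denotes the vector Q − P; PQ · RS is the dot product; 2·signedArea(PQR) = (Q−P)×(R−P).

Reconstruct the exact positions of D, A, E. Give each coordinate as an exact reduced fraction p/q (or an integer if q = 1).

1. D_x = 97/10  [B, F, D are collinear ∩ CD ⟂ BF]
2. D_y = -29/10  [B, F, D are collinear ∩ CD ⟂ BF]
   → D = (97/10, -29/10)
3. A_x = 9  [A is the reflection of B across C]
4. A_y = -14  [A is the reflection of B across C]
   → A = (9, -14)
5. E_x = 1  [E is the reflection of B across F]
6. E_y = 0  [E is the reflection of B across F]
   → E = (1, 0)

A = (9, -14)
D = (97/10, -29/10)
E = (1, 0)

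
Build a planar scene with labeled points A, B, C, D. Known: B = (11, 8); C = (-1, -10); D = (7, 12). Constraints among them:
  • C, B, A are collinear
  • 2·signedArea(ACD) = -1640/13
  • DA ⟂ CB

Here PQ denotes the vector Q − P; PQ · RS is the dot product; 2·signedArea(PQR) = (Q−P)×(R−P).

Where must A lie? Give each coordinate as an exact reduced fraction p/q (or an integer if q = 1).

A = (151/13, 116/13)

1. A_x = 151/13  [C, B, A are collinear ∩ DA ⟂ CB]
2. A_y = 116/13  [C, B, A are collinear ∩ DA ⟂ CB]
   → A = (151/13, 116/13)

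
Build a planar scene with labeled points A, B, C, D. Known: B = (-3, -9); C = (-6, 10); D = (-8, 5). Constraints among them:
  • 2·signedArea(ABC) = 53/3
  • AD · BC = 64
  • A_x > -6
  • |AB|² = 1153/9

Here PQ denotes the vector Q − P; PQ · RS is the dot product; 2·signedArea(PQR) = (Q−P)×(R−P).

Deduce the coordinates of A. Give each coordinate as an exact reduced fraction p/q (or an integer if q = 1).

1. A_x = -17/3  [2·signedArea(ABC) = 53/3 ∩ AD · BC = 64]
2. A_y = 2  [2·signedArea(ABC) = 53/3 ∩ AD · BC = 64]
   → A = (-17/3, 2)

A = (-17/3, 2)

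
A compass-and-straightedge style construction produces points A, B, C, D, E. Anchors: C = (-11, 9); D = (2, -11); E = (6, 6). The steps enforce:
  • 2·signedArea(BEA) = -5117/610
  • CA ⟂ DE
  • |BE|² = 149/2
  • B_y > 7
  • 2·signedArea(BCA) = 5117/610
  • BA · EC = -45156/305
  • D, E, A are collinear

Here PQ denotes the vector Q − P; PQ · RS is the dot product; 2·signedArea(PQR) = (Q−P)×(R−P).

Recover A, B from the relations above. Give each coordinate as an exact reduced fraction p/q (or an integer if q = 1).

1. A_x = 1762/305  [D, E, A are collinear ∩ CA ⟂ DE]
2. A_y = 1541/305  [D, E, A are collinear ∩ CA ⟂ DE]
   → A = (1762/305, 1541/305)
3. B_x = -5/2  [BA · EC = -45156/305 ∩ 2·signedArea(BEA) = -5117/610]
4. B_y = 15/2  [BA · EC = -45156/305 ∩ 2·signedArea(BEA) = -5117/610]
   → B = (-5/2, 15/2)

A = (1762/305, 1541/305)
B = (-5/2, 15/2)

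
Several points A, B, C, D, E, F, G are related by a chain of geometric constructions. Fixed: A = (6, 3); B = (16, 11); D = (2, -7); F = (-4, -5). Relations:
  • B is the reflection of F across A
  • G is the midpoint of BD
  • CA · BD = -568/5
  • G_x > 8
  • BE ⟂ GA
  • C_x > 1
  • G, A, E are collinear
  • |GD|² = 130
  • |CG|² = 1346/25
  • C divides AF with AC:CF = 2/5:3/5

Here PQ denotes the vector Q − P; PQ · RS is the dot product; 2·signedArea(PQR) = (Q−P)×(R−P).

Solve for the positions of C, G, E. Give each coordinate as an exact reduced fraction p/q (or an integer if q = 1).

C = (2, -1/5)
E = (63/5, 4/5)
G = (9, 2)

1. C_x = 2  [C divides AF with AC:CF = 2/5:3/5]
2. C_y = -1/5  [C divides AF with AC:CF = 2/5:3/5]
   → C = (2, -1/5)
3. G_x = 9  [G is the midpoint of BD]
4. G_y = 2  [G is the midpoint of BD]
   → G = (9, 2)
5. E_x = 63/5  [G, A, E are collinear ∩ BE ⟂ GA]
6. E_y = 4/5  [G, A, E are collinear ∩ BE ⟂ GA]
   → E = (63/5, 4/5)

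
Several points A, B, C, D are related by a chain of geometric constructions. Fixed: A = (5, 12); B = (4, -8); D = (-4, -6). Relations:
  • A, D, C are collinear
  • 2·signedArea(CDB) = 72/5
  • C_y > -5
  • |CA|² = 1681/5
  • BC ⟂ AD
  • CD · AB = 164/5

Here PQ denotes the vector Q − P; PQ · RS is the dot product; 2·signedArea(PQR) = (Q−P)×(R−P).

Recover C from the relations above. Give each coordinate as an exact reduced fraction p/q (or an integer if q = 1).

C = (-16/5, -22/5)

1. C_x = -16/5  [A, D, C are collinear ∩ BC ⟂ AD]
2. C_y = -22/5  [A, D, C are collinear ∩ BC ⟂ AD]
   → C = (-16/5, -22/5)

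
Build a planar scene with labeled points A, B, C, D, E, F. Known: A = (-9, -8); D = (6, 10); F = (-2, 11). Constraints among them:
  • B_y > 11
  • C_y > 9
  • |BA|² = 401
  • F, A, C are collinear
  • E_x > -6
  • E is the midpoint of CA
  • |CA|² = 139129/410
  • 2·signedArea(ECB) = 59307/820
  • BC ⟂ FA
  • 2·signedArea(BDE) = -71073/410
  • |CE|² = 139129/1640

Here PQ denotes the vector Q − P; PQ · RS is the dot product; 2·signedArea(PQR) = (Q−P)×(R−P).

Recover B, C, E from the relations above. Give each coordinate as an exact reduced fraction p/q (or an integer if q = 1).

B = (-10, 12)
C = (-1079/410, 3807/410)
E = (-4769/820, 527/820)

1. C_x = -1079/410  [line 19·x + -7·y + 115 = 0 ∩ |CA|² = 139129/410]
2. C_y = 3807/410  [line 19·x + -7·y + 115 = 0 ∩ |CA|² = 139129/410]
   → C = (-1079/410, 3807/410)
3. E_x = -4769/820  [E is the midpoint of CA]
4. E_y = 527/820  [E is the midpoint of CA]
   → E = (-4769/820, 527/820)
5. B_x = -10  [2·signedArea(BDE) = -71073/410 ∩ BC ⟂ FA]
6. B_y = 12  [2·signedArea(BDE) = -71073/410 ∩ BC ⟂ FA]
   → B = (-10, 12)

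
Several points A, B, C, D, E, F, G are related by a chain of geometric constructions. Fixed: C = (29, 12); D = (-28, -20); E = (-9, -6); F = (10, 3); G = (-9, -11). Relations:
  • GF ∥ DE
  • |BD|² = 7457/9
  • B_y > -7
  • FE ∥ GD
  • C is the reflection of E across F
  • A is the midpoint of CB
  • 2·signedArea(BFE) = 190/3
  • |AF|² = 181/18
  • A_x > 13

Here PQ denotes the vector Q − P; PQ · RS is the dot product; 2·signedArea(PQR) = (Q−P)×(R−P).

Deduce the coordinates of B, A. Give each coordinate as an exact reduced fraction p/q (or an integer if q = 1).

A = (79/6, 17/6)
B = (-8/3, -19/3)

1. B_x = -8/3  [line 9·x + -19·y + -289/3 = 0 ∩ |BD|² = 7457/9]
2. B_y = -19/3  [line 9·x + -19·y + -289/3 = 0 ∩ |BD|² = 7457/9]
   → B = (-8/3, -19/3)
3. A_x = 79/6  [A is the midpoint of CB]
4. A_y = 17/6  [A is the midpoint of CB]
   → A = (79/6, 17/6)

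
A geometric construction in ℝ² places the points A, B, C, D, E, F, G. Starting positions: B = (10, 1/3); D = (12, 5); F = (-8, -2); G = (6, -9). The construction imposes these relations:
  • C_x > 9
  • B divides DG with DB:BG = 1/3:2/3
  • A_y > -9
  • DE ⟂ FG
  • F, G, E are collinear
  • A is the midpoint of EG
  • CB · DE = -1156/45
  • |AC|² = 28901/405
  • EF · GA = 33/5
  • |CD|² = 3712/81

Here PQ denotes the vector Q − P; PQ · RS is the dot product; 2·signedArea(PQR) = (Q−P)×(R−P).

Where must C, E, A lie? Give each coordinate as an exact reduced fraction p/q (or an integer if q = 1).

A = (28/5, -44/5)
C = (28/3, -11/9)
E = (26/5, -43/5)

1. E_x = 26/5  [F, G, E are collinear ∩ DE ⟂ FG]
2. E_y = -43/5  [F, G, E are collinear ∩ DE ⟂ FG]
   → E = (26/5, -43/5)
3. A_x = 28/5  [A is the midpoint of EG]
4. A_y = -44/5  [A is the midpoint of EG]
   → A = (28/5, -44/5)
5. C_x = 28/3  [line 34/5·x + 68/5·y + -2108/45 = 0 ∩ |CD|² = 3712/81]
6. C_y = -11/9  [line 34/5·x + 68/5·y + -2108/45 = 0 ∩ |CD|² = 3712/81]
   → C = (28/3, -11/9)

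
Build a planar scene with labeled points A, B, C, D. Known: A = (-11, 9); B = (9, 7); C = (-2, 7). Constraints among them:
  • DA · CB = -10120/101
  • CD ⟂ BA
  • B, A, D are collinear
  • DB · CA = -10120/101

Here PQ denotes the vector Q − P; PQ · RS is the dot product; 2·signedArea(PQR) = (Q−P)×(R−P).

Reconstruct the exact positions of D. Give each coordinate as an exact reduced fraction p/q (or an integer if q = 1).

1. D_x = -191/101  [B, A, D are collinear ∩ CD ⟂ BA]
2. D_y = 817/101  [B, A, D are collinear ∩ CD ⟂ BA]
   → D = (-191/101, 817/101)

D = (-191/101, 817/101)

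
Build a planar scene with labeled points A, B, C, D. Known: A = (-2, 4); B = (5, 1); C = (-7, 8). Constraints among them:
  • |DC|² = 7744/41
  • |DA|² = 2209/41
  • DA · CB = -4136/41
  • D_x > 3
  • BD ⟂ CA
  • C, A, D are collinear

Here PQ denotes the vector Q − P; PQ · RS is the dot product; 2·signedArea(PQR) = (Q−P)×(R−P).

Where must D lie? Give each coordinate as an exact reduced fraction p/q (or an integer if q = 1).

D = (153/41, -24/41)

1. D_x = 153/41  [C, A, D are collinear ∩ BD ⟂ CA]
2. D_y = -24/41  [C, A, D are collinear ∩ BD ⟂ CA]
   → D = (153/41, -24/41)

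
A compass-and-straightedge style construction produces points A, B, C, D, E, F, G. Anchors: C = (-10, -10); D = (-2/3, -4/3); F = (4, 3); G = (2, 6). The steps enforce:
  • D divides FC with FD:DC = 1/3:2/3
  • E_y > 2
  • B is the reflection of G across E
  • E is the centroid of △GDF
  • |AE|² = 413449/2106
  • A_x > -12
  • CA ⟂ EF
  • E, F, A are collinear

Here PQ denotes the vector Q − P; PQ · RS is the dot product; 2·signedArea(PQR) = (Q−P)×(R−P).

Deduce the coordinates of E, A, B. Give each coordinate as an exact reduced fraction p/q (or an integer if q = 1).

A = (-311/26, -5/26)
B = (14/9, -8/9)
E = (16/9, 23/9)

1. E_x = 16/9  [E is the centroid of △GDF]
2. E_y = 23/9  [E is the centroid of △GDF]
   → E = (16/9, 23/9)
3. A_x = -311/26  [E, F, A are collinear ∩ CA ⟂ EF]
4. A_y = -5/26  [E, F, A are collinear ∩ CA ⟂ EF]
   → A = (-311/26, -5/26)
5. B_x = 14/9  [B is the reflection of G across E]
6. B_y = -8/9  [B is the reflection of G across E]
   → B = (14/9, -8/9)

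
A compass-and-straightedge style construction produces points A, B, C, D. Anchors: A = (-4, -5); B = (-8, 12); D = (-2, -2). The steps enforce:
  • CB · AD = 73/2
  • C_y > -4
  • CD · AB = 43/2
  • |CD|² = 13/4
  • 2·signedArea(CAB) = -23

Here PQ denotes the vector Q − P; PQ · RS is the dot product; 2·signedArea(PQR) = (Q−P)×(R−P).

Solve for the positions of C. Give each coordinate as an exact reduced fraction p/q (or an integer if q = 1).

1. C_x = -3  [CB · AD = 73/2 ∩ CD · AB = 43/2]
2. C_y = -7/2  [CB · AD = 73/2 ∩ CD · AB = 43/2]
   → C = (-3, -7/2)

C = (-3, -7/2)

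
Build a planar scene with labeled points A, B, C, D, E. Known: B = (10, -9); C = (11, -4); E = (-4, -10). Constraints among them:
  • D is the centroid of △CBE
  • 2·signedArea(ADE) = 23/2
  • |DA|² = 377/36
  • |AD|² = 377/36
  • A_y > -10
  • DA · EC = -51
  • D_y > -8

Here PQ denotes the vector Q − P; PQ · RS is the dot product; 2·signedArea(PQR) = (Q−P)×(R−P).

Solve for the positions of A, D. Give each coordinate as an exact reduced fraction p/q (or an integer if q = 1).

A = (3, -19/2)
D = (17/3, -23/3)

1. D_x = 17/3  [D is the centroid of △CBE]
2. D_y = -23/3  [D is the centroid of △CBE]
   → D = (17/3, -23/3)
3. A_x = 3  [2·signedArea(ADE) = 23/2 ∩ DA · EC = -51]
4. A_y = -19/2  [2·signedArea(ADE) = 23/2 ∩ DA · EC = -51]
   → A = (3, -19/2)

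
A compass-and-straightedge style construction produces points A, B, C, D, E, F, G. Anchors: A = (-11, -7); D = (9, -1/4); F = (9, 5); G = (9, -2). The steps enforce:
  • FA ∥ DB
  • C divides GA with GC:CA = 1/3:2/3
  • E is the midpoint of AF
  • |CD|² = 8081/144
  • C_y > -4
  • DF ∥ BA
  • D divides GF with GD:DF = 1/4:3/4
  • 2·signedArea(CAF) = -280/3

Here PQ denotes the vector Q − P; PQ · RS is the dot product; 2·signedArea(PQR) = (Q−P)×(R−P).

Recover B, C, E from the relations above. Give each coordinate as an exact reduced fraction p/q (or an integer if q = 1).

1. B_x = -11  [DF ∥ BA ∩ FA ∥ DB]
2. B_y = -49/4  [DF ∥ BA ∩ FA ∥ DB]
   → B = (-11, -49/4)
3. C_x = 7/3  [C divides GA with GC:CA = 1/3:2/3]
4. C_y = -11/3  [C divides GA with GC:CA = 1/3:2/3]
   → C = (7/3, -11/3)
5. E_x = -1  [E is the midpoint of AF]
6. E_y = -1  [E is the midpoint of AF]
   → E = (-1, -1)

B = (-11, -49/4)
C = (7/3, -11/3)
E = (-1, -1)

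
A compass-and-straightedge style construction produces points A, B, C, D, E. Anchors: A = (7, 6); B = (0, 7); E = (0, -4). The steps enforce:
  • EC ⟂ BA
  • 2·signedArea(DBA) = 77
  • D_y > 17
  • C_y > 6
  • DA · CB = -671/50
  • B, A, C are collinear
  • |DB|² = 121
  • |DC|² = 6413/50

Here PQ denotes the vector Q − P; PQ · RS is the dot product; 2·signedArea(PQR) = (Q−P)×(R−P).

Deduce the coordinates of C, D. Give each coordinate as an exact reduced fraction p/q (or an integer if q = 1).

C = (77/50, 339/50)
D = (0, 18)

1. C_x = 77/50  [B, A, C are collinear ∩ EC ⟂ BA]
2. C_y = 339/50  [B, A, C are collinear ∩ EC ⟂ BA]
   → C = (77/50, 339/50)
3. D_x = 0  [DA · CB = -671/50 ∩ 2·signedArea(DBA) = 77]
4. D_y = 18  [DA · CB = -671/50 ∩ 2·signedArea(DBA) = 77]
   → D = (0, 18)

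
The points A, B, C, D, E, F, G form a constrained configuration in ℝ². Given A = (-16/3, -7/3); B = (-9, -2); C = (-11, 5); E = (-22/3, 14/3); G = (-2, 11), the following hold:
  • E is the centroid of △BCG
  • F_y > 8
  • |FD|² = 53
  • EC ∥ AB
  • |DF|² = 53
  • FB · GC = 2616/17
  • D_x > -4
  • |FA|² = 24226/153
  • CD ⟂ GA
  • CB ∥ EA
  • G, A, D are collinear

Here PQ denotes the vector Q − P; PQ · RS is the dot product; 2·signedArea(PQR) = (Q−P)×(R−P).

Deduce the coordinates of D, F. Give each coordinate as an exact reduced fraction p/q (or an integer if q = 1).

1. D_x = -67/17  [G, A, D are collinear ∩ CD ⟂ GA]
2. D_y = 55/17  [G, A, D are collinear ∩ CD ⟂ GA]
   → D = (-67/17, 55/17)
3. F_x = 19/17  [line 9·x + 6·y + -1035/17 = 0 ∩ |FD|² = 53]
4. F_y = 144/17  [line 9·x + 6·y + -1035/17 = 0 ∩ |FD|² = 53]
   → F = (19/17, 144/17)

D = (-67/17, 55/17)
F = (19/17, 144/17)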